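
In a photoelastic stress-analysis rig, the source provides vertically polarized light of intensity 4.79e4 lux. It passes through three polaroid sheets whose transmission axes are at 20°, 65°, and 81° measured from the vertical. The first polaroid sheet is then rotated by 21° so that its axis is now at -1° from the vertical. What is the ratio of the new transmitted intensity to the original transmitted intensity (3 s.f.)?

I_new/I_old ≈ 0.375

Before rotation:
I₁ = I₀ cos²(20° − 0°) = I₀ cos²(20°) = 0.883 I₀.
I₂ = I₁ cos²(65° − 20°) = 0.883 I₀ · cos²(45°) = 0.4415 I₀.
I₃ = I₂ cos²(81° − 65°) = 0.4415 I₀ · cos²(16°) = 0.408 I₀.
After rotation:
I₁ = I₀ cos²(-1° − 0°) = I₀ cos²(1°) = 0.9997 I₀.
I₂ = I₁ cos²(65° + 1°) = 0.9997 I₀ · cos²(66°) = 0.1654 I₀.
I₃ = I₂ cos²(81° − 65°) = 0.1654 I₀ · cos²(16°) = 0.1528 I₀.
Ratio = 0.1528 / 0.408 = 0.3746.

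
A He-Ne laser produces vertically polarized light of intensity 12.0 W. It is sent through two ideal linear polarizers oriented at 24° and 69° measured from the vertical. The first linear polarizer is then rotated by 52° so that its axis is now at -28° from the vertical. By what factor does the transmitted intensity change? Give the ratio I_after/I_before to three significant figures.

Before rotation:
By Malus's law, I₁ = I₀ cos²(24° − 0°) = I₀ cos²(24°) = 0.8346 I₀.
I₂ = I₁ cos²(69° − 24°) = 0.8346 I₀ · cos²(45°) = 0.4173 I₀.
After rotation:
I₁ = I₀ cos²(-28° − 0°) = I₀ cos²(28°) = 0.7796 I₀.
Angle between axes 1 and 2: 83°. I₂ = 0.7796 I₀ · cos²(83°) = 0.01158 I₀.
Ratio = 0.01158 / 0.4173 = 0.02775.

I_new/I_old ≈ 0.0277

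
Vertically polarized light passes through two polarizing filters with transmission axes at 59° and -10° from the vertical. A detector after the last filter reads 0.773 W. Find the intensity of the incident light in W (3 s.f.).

I₀ ≈ 22.7 W

I₁ = I₀ cos²(59° − 0°) = I₀ cos²(59°) = 0.2653 I₀.
I₂ = I₁ cos²(-10° − 59°) = 0.2653 I₀ · cos²(69°) = 0.03407 I₀.
So 0.773 W = 0.03407 I₀, giving I₀ = 0.773/0.03407 = 22.69 W.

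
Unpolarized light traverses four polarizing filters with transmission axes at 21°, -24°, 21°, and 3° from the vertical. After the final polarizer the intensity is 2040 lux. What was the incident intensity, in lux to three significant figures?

I₀ ≈ 1.80e4 lux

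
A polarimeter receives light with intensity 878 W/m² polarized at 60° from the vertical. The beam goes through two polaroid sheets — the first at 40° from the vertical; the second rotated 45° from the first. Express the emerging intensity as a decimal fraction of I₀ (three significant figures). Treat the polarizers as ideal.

I/I₀ ≈ 0.442

I₁ = 878 W/m² · cos²(20°) = 775.3 W/m².
I₂ = I₁ · cos²(45°) = 775.3 · 0.5 = 387.6 W/m².
Transmitted fraction = 0.4415.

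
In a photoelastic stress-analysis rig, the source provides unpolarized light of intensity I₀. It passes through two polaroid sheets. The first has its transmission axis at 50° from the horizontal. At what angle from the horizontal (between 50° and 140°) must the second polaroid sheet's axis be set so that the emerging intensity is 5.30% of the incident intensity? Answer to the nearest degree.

Unpolarized light through the first polarizer → I₁ = ½ I₀, now polarized at 50°.
Need I₂/I₀ = 0.053, so cos²(θ − 50°) = 0.053 / 0.5 = 0.106.
θ − 50° = arccos(√0.106) = 71.0°, giving θ ≈ 50 + 71.0 = 121.0°.

θ ≈ 121°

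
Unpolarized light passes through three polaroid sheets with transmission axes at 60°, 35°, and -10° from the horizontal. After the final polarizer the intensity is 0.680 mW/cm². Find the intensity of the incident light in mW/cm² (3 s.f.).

I₀ ≈ 3.31 mW/cm²

Unpolarized light through the first polarizer → I₁ = ½ I₀, now polarized at 60°.
I₂ = I₁ cos²(35° − 60°) = 0.5 I₀ · cos²(25°) = 0.4107 I₀.
I₃ = I₂ cos²(-10° − 35°) = 0.4107 I₀ · cos²(45°) = 0.2053 I₀.
So 0.680 mW/cm² = 0.2053 I₀, giving I₀ = 0.680/0.2053 = 3.311 mW/cm².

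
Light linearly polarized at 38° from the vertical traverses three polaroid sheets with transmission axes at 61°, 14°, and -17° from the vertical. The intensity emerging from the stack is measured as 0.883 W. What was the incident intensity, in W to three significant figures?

I₀ ≈ 3.05 W

By Malus's law, I₁ = I₀ cos²(61° − 38°) = I₀ cos²(23°) = 0.8473 I₀.
I₂ = I₁ cos²(14° − 61°) = 0.8473 I₀ · cos²(47°) = 0.3941 I₀.
I₃ = I₂ cos²(-17° − 14°) = 0.3941 I₀ · cos²(31°) = 0.2896 I₀.
So 0.883 W = 0.2896 I₀, giving I₀ = 0.883/0.2896 = 3.049 W.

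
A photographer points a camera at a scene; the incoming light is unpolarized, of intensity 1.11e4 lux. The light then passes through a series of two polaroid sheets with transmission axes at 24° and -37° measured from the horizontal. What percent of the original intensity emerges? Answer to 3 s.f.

Unpolarized light through the first polarizer → I₁ = 1.11e4 lux/2 = 5550 lux, polarized at 24°.
I₂ = I₁ · cos²(61°) = 5550 · 0.235 = 1304 lux.
That is 11.75% of the incident intensity.

≈ 11.8%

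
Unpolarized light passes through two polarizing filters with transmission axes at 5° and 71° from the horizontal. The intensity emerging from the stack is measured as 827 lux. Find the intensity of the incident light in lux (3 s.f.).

Unpolarized light through the first polarizer → I₁ = ½ I₀, now polarized at 5°.
I₂ = I₁ cos²(71° − 5°) = 0.5 I₀ · cos²(66°) = 0.08272 I₀.
So 827 lux = 0.08272 I₀, giving I₀ = 827/0.08272 = 9998 lux.

I₀ ≈ 1.00e4 lux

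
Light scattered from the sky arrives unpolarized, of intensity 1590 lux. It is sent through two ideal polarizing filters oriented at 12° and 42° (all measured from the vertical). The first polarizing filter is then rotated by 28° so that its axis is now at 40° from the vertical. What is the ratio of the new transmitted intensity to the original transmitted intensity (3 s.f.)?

Before rotation:
Unpolarized light through the first polarizer → I₁ = ½ I₀, now polarized at 12°.
I₂ = I₁ cos²(42° − 12°) = 0.5 I₀ · cos²(30°) = 0.375 I₀.
After rotation:
Unpolarized light through the first polarizer → I₁ = ½ I₀, now polarized at 40°.
I₂ = I₁ cos²(42° − 40°) = 0.5 I₀ · cos²(2°) = 0.4994 I₀.
Ratio = 0.4994 / 0.375 = 1.332.

I_new/I_old ≈ 1.33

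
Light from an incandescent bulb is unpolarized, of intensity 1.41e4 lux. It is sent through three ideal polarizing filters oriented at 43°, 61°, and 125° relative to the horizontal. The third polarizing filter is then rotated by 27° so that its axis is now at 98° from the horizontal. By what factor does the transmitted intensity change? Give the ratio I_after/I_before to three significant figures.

I_new/I_old ≈ 3.32

Before rotation:
Unpolarized light through the first polarizer → I₁ = ½ I₀, now polarized at 43°.
I₂ = I₁ cos²(61° − 43°) = 0.5 I₀ · cos²(18°) = 0.4523 I₀.
I₃ = I₂ cos²(125° − 61°) = 0.4523 I₀ · cos²(64°) = 0.08691 I₀.
After rotation:
Unpolarized light through the first polarizer → I₁ = ½ I₀, now polarized at 43°.
I₂ = I₁ cos²(61° − 43°) = 0.5 I₀ · cos²(18°) = 0.4523 I₀.
I₃ = I₂ cos²(98° − 61°) = 0.4523 I₀ · cos²(37°) = 0.2885 I₀.
Ratio = 0.2885 / 0.08691 = 3.319.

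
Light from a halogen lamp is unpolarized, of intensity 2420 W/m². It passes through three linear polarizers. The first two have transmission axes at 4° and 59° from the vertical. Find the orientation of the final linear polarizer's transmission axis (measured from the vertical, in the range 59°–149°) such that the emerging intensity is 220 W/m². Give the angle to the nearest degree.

θ ≈ 101°

Unpolarized light through the first polarizer → I₁ = ½ I₀, now polarized at 4°.
I₂ = I₁ cos²(59° − 4°) = 0.5 I₀ · cos²(55°) = 0.1645 I₀.
Target fraction: 220 / 2420 W/m² = 0.09091 of I₀.
Need I₃/I₀ = 0.09091, so cos²(θ − 59°) = 0.09091 / 0.1645 = 0.5527.
θ − 59° = arccos(√0.5527) = 42.0°, giving θ ≈ 59 + 42.0 = 101.0°.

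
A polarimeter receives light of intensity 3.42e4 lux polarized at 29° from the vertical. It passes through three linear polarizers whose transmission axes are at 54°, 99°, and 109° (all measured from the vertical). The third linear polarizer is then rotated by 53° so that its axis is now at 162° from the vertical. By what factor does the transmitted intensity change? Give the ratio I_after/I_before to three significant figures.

I_new/I_old ≈ 0.213

Before rotation:
By Malus's law, I₁ = I₀ cos²(54° − 29°) = I₀ cos²(25°) = 0.8214 I₀.
I₂ = I₁ cos²(99° − 54°) = 0.8214 I₀ · cos²(45°) = 0.4107 I₀.
I₃ = I₂ cos²(109° − 99°) = 0.4107 I₀ · cos²(10°) = 0.3983 I₀.
After rotation:
I₁ = I₀ cos²(54° − 29°) = I₀ cos²(25°) = 0.8214 I₀.
I₂ = I₁ cos²(99° − 54°) = 0.8214 I₀ · cos²(45°) = 0.4107 I₀.
I₃ = I₂ cos²(162° − 99°) = 0.4107 I₀ · cos²(63°) = 0.08465 I₀.
Ratio = 0.08465 / 0.3983 = 0.2125.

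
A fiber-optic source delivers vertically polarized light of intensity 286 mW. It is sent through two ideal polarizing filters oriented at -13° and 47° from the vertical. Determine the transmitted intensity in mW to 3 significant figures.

I ≈ 67.9 mW

I₁ = 286 mW · cos²(13°) = 271.5 mW.
I₂ = I₁ · cos²(60°) = 271.5 · 0.25 = 67.88 mW.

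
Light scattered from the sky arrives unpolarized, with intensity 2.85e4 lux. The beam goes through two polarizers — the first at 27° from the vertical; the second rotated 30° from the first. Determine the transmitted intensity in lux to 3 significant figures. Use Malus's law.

I ≈ 1.07e4 lux

Unpolarized light through the first polarizer → I₁ = 2.85e4 lux/2 = 1.425e+04 lux, polarized at 27°.
I₂ = I₁ · cos²(30°) = 1.425e+04 · 0.75 = 1.069e+04 lux.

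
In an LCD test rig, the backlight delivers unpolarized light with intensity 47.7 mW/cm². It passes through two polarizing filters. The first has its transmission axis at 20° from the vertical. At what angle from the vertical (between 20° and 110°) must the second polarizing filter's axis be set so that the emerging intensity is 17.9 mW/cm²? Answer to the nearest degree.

θ ≈ 50°

Unpolarized light through the first polarizer → I₁ = ½ I₀, now polarized at 20°.
Target fraction: 17.9 / 47.7 mW/cm² = 0.3753 of I₀.
Need I₂/I₀ = 0.3753, so cos²(θ − 20°) = 0.3753 / 0.5 = 0.7505.
θ − 20° = arccos(√0.7505) = 30.0°, giving θ ≈ 20 + 30.0 = 50.0°.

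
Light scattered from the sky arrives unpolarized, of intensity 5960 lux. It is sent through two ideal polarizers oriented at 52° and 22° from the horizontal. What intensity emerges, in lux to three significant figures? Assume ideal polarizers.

I ≈ 2240 lux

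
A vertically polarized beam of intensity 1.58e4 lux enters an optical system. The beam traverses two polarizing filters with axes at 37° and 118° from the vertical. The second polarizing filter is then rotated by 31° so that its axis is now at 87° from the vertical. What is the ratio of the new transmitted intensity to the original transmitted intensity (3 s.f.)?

I_new/I_old ≈ 16.9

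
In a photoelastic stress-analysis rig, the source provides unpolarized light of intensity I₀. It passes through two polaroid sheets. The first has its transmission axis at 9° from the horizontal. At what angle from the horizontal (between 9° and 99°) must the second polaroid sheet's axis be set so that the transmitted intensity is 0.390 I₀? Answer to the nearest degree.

Unpolarized light through the first polarizer → I₁ = ½ I₀, now polarized at 9°.
Need I₂/I₀ = 0.39, so cos²(θ − 9°) = 0.39 / 0.5 = 0.78.
θ − 9° = arccos(√0.78) = 28.0°, giving θ ≈ 9 + 28.0 = 37.0°.

θ ≈ 37°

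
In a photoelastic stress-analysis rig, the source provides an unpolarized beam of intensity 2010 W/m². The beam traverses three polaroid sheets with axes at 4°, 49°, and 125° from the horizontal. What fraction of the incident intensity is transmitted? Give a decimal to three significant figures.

I/I₀ ≈ 0.0146

Unpolarized light through the first polarizer → I₁ = 2010 W/m²/2 = 1005 W/m², polarized at 4°.
I₂ = I₁ · cos²(45°) = 1005 · 0.5 = 502.5 W/m².
I₃ = I₂ · cos²(76°) = 502.5 · 0.05853 = 29.41 W/m².
Transmitted fraction = 0.01463.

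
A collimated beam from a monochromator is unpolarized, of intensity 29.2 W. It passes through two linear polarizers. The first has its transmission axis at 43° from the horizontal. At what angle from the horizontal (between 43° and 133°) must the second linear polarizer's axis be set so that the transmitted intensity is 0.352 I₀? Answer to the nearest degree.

θ ≈ 76°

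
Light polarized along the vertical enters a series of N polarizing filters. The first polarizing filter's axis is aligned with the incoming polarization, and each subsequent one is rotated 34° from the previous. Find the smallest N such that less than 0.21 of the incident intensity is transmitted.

N = 6

First polarizer is aligned with the polarization: full transmission.
Each further stage multiplies by cos²(34°) = 0.6873.
After N polarizers: T = 0.6873^(N−1). Require T < 0.21 ⇒ N−1 > ln(0.21)/ln(0.6873) = 4.16, so N−1 ≥ 5 and N = 6.
Check: N=6 gives T = 0.1534 < 0.21; N=5 gives T = 0.2231.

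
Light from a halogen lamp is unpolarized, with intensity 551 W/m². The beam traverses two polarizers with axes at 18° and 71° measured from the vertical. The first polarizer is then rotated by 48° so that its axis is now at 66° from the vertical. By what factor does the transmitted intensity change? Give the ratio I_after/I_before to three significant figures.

Before rotation:
Unpolarized light through the first polarizer → I₁ = ½ I₀, now polarized at 18°.
I₂ = I₁ cos²(71° − 18°) = 0.5 I₀ · cos²(53°) = 0.1811 I₀.
After rotation:
Unpolarized light through the first polarizer → I₁ = ½ I₀, now polarized at 66°.
I₂ = I₁ cos²(71° − 66°) = 0.5 I₀ · cos²(5°) = 0.4962 I₀.
Ratio = 0.4962 / 0.1811 = 2.74.

I_new/I_old ≈ 2.74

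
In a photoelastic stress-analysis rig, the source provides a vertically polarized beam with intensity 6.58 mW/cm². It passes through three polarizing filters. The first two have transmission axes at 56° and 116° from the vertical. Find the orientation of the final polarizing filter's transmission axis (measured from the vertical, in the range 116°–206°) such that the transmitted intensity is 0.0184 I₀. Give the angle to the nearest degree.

I₁ = I₀ cos²(56° − 0°) = I₀ cos²(56°) = 0.3127 I₀.
I₂ = I₁ cos²(116° − 56°) = 0.3127 I₀ · cos²(60°) = 0.07817 I₀.
Need I₃/I₀ = 0.0184, so cos²(θ − 116°) = 0.0184 / 0.07817 = 0.2354.
θ − 116° = arccos(√0.2354) = 61.0°, giving θ ≈ 116 + 61.0 = 177.0°.

θ ≈ 177°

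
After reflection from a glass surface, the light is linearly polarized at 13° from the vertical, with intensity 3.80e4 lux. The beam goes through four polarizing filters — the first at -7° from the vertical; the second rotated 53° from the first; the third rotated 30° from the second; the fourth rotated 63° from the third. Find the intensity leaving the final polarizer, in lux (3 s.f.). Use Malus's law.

I ≈ 1880 lux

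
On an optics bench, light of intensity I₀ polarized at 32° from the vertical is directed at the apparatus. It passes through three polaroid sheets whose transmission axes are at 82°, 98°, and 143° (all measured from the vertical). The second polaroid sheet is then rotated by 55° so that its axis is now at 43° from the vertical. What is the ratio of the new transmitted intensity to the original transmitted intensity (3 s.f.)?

Before rotation:
I₁ = I₀ cos²(82° − 32°) = I₀ cos²(50°) = 0.4132 I₀.
I₂ = I₁ cos²(98° − 82°) = 0.4132 I₀ · cos²(16°) = 0.3818 I₀.
I₃ = I₂ cos²(143° − 98°) = 0.3818 I₀ · cos²(45°) = 0.1909 I₀.
After rotation:
I₁ = I₀ cos²(82° − 32°) = I₀ cos²(50°) = 0.4132 I₀.
I₂ = I₁ cos²(43° − 82°) = 0.4132 I₀ · cos²(39°) = 0.2495 I₀.
Angle between axes 2 and 3: 80°. I₃ = 0.2495 I₀ · cos²(80°) = 0.007525 I₀.
Ratio = 0.007525 / 0.1909 = 0.03942.

I_new/I_old ≈ 0.0394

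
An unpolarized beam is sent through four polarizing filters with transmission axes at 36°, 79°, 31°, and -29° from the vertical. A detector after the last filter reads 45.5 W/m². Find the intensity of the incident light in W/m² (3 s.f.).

I₀ ≈ 1520 W/m²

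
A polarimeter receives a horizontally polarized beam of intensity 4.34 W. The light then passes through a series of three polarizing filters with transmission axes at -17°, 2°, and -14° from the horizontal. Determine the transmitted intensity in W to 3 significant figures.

I₁ = 4.34 W · cos²(17°) = 3.969 W.
I₂ = I₁ · cos²(19°) = 3.969 · 0.894 = 3.548 W.
I₃ = I₂ · cos²(16°) = 3.548 · 0.924 = 3.279 W.

I ≈ 3.28 W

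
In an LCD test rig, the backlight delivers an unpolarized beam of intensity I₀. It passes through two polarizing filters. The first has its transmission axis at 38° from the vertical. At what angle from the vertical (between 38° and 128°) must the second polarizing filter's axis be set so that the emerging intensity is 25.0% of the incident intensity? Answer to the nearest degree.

θ ≈ 83°

Unpolarized light through the first polarizer → I₁ = ½ I₀, now polarized at 38°.
Need I₂/I₀ = 0.25, so cos²(θ − 38°) = 0.25 / 0.5 = 0.5.
θ − 38° = arccos(√0.5) = 45.0°, giving θ ≈ 38 + 45.0 = 83.0°.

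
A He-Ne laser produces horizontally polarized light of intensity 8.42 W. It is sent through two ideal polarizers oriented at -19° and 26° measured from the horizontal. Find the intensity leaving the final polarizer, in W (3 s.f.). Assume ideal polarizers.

I ≈ 3.76 W

I₁ = 8.42 W · cos²(19°) = 7.528 W.
I₂ = I₁ · cos²(45°) = 7.528 · 0.5 = 3.764 W.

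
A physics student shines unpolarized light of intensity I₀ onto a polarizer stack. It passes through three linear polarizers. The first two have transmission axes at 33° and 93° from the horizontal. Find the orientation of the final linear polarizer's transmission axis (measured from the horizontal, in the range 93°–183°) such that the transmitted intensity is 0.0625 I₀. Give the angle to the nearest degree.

Unpolarized light through the first polarizer → I₁ = ½ I₀, now polarized at 33°.
I₂ = I₁ cos²(93° − 33°) = 0.5 I₀ · cos²(60°) = 0.125 I₀.
Need I₃/I₀ = 0.0625, so cos²(θ − 93°) = 0.0625 / 0.125 = 0.5.
θ − 93° = arccos(√0.5) = 45.0°, giving θ ≈ 93 + 45.0 = 138.0°.

θ ≈ 138°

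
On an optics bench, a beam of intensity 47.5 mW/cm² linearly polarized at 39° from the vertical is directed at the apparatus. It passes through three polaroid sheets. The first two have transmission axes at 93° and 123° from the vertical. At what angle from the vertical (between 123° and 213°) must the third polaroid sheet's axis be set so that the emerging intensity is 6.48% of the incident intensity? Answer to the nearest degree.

θ ≈ 183°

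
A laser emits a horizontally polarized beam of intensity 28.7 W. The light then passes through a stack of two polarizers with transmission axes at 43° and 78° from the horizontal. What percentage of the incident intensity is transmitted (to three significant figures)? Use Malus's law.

By Malus's law, I₁ = 28.7 W · cos²(43°) = 15.35 W.
I₂ = I₁ · cos²(35°) = 15.35 · 0.671 = 10.3 W.
That is 35.89% of the incident intensity.

≈ 35.9%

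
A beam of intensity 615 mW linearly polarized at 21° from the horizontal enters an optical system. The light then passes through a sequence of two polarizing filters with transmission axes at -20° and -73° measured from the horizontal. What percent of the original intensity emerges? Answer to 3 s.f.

≈ 20.6%

By Malus's law, I₁ = 615 mW · cos²(41°) = 350.3 mW.
I₂ = I₁ · cos²(53°) = 350.3 · 0.3622 = 126.9 mW.
That is 20.63% of the incident intensity.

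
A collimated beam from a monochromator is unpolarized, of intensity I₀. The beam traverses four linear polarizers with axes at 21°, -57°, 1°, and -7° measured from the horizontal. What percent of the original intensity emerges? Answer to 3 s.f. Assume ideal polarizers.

Unpolarized light through the first polarizer → I₁ = ½ I₀, now polarized at 21°.
I₂ = I₁ cos²(-57° − 21°) = 0.5 I₀ · cos²(78°) = 0.02161 I₀.
I₃ = I₂ cos²(1° + 57°) = 0.02161 I₀ · cos²(58°) = 0.006069 I₀.
I₄ = I₃ cos²(-7° − 1°) = 0.006069 I₀ · cos²(8°) = 0.005952 I₀.
That is 0.5952% of the incident intensity.

≈ 0.595%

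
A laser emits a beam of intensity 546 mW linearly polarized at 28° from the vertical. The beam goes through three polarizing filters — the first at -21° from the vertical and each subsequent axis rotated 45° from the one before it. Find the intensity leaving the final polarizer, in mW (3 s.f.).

I ≈ 58.8 mW

I₁ = 546 mW · cos²(49°) = 235 mW.
I₂ = I₁ · cos²(45°) = 235 · 0.5 = 117.5 mW.
I₃ = I₂ · cos²(45°) = 117.5 · 0.5 = 58.75 mW.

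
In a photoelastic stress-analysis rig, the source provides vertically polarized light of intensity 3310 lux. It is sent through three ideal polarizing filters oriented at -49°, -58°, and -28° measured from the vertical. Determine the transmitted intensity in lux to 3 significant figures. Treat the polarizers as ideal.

I₁ = 3310 lux · cos²(49°) = 1425 lux.
I₂ = I₁ · cos²(9°) = 1425 · 0.9755 = 1390 lux.
I₃ = I₂ · cos²(30°) = 1390 · 0.75 = 1042 lux.

I ≈ 1040 lux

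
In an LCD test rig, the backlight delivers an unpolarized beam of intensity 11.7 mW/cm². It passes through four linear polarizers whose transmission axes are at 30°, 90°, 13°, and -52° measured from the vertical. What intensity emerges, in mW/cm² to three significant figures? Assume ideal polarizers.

I ≈ 0.0132 mW/cm²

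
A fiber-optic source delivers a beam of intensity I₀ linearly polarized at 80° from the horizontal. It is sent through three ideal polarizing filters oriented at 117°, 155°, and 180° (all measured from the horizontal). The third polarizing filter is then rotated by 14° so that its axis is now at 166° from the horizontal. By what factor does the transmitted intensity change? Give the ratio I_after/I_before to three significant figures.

Before rotation:
By Malus's law, I₁ = I₀ cos²(117° − 80°) = I₀ cos²(37°) = 0.6378 I₀.
I₂ = I₁ cos²(155° − 117°) = 0.6378 I₀ · cos²(38°) = 0.3961 I₀.
I₃ = I₂ cos²(180° − 155°) = 0.3961 I₀ · cos²(25°) = 0.3253 I₀.
After rotation:
I₁ = I₀ cos²(117° − 80°) = I₀ cos²(37°) = 0.6378 I₀.
I₂ = I₁ cos²(155° − 117°) = 0.6378 I₀ · cos²(38°) = 0.3961 I₀.
I₃ = I₂ cos²(166° − 155°) = 0.3961 I₀ · cos²(11°) = 0.3816 I₀.
Ratio = 0.3816 / 0.3253 = 1.173.

I_new/I_old ≈ 1.17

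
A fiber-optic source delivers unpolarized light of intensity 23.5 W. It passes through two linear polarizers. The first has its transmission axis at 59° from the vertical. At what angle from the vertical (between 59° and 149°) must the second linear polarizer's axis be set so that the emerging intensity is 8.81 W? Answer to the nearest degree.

θ ≈ 89°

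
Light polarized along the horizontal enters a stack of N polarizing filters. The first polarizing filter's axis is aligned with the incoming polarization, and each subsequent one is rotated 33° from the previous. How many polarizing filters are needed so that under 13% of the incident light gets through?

First polarizer is aligned with the polarization: full transmission.
Each further stage multiplies by cos²(33°) = 0.7034.
After N polarizers: T = 0.7034^(N−1). Require T < 0.13 ⇒ N−1 > ln(0.13)/ln(0.7034) = 5.80, so N−1 ≥ 6 and N = 7.
Check: N=7 gives T = 0.1211 < 0.13; N=6 gives T = 0.1722.

N = 7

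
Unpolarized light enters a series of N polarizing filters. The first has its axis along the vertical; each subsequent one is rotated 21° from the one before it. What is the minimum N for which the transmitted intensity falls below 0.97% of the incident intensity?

N = 30

First polarizer halves the unpolarized light: factor 1/2.
Each further stage multiplies by cos²(21°) = 0.8716.
After N polarizers: T = 0.5·0.8716^(N−1). Require T < 0.0097 ⇒ N−1 > ln(0.0097/0.5)/ln(0.8716) = 28.68, so N−1 ≥ 29 and N = 30.
Check: N=30 gives T = 0.009285 < 0.0097; N=29 gives T = 0.01065.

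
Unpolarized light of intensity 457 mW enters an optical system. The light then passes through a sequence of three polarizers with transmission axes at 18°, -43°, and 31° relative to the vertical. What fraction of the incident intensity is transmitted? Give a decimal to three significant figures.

I/I₀ ≈ 0.00893

Unpolarized light through the first polarizer → I₁ = 457 mW/2 = 228.5 mW, polarized at 18°.
I₂ = I₁ · cos²(61°) = 228.5 · 0.235 = 53.71 mW.
I₃ = I₂ · cos²(74°) = 53.71 · 0.07598 = 4.08 mW.
Transmitted fraction = 0.008929.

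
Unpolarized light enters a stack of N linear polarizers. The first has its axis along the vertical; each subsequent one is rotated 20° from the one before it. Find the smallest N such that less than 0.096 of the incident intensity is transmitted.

N = 15

First polarizer halves the unpolarized light: factor 1/2.
Each further stage multiplies by cos²(20°) = 0.883.
After N polarizers: T = 0.5·0.883^(N−1). Require T < 0.096 ⇒ N−1 > ln(0.096/0.5)/ln(0.883) = 13.27, so N−1 ≥ 14 and N = 15.
Check: N=15 gives T = 0.08761 < 0.096; N=14 gives T = 0.09922.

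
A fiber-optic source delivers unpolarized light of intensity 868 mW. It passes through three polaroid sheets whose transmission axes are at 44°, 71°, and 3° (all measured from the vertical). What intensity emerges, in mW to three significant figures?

I ≈ 48.4 mW

Unpolarized light through the first polarizer → I₁ = 868 mW/2 = 434 mW, polarized at 44°.
I₂ = I₁ · cos²(27°) = 434 · 0.7939 = 344.5 mW.
I₃ = I₂ · cos²(68°) = 344.5 · 0.1403 = 48.35 mW.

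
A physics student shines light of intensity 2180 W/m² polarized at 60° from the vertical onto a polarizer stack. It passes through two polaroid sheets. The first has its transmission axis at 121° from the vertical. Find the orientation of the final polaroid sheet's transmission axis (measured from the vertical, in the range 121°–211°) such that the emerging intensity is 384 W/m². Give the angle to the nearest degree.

θ ≈ 151°

I₁ = I₀ cos²(121° − 60°) = I₀ cos²(61°) = 0.235 I₀.
Target fraction: 384 / 2180 W/m² = 0.1761 of I₀.
Need I₂/I₀ = 0.1761, so cos²(θ − 121°) = 0.1761 / 0.235 = 0.7494.
θ − 121° = arccos(√0.7494) = 30.0°, giving θ ≈ 121 + 30.0 = 151.0°.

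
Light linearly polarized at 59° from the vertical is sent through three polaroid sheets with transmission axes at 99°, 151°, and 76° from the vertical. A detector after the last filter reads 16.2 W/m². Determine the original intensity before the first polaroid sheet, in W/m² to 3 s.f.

I₀ ≈ 1090 W/m²

I₁ = I₀ cos²(99° − 59°) = I₀ cos²(40°) = 0.5868 I₀.
I₂ = I₁ cos²(151° − 99°) = 0.5868 I₀ · cos²(52°) = 0.2224 I₀.
I₃ = I₂ cos²(76° − 151°) = 0.2224 I₀ · cos²(75°) = 0.0149 I₀.
So 16.2 W/m² = 0.0149 I₀, giving I₀ = 16.2/0.0149 = 1087 W/m².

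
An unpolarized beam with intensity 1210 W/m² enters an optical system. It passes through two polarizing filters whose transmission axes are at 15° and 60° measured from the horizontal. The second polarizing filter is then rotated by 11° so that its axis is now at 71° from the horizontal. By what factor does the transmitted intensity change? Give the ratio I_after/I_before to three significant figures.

I_new/I_old ≈ 0.625

Before rotation:
Unpolarized light through the first polarizer → I₁ = ½ I₀, now polarized at 15°.
I₂ = I₁ cos²(60° − 15°) = 0.5 I₀ · cos²(45°) = 0.25 I₀.
After rotation:
Unpolarized light through the first polarizer → I₁ = ½ I₀, now polarized at 15°.
I₂ = I₁ cos²(71° − 15°) = 0.5 I₀ · cos²(56°) = 0.1563 I₀.
Ratio = 0.1563 / 0.25 = 0.6254.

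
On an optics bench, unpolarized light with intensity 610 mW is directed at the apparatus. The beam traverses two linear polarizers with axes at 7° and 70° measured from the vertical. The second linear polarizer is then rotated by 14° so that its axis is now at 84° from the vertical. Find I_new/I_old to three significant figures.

I_new/I_old ≈ 0.246

Before rotation:
Unpolarized light through the first polarizer → I₁ = ½ I₀, now polarized at 7°.
I₂ = I₁ cos²(70° − 7°) = 0.5 I₀ · cos²(63°) = 0.1031 I₀.
After rotation:
Unpolarized light through the first polarizer → I₁ = ½ I₀, now polarized at 7°.
I₂ = I₁ cos²(84° − 7°) = 0.5 I₀ · cos²(77°) = 0.0253 I₀.
Ratio = 0.0253 / 0.1031 = 0.2455.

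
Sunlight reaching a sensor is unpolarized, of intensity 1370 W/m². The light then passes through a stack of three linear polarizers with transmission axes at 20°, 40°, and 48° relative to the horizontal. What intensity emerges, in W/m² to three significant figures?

I ≈ 593 W/m²

Unpolarized light through the first polarizer → I₁ = 1370 W/m²/2 = 685 W/m², polarized at 20°.
I₂ = I₁ · cos²(20°) = 685 · 0.883 = 604.9 W/m².
I₃ = I₂ · cos²(8°) = 604.9 · 0.9806 = 593.2 W/m².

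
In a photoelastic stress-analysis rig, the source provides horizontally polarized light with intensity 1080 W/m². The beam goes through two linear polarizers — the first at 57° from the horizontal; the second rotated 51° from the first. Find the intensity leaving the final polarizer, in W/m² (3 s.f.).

I₁ = 1080 W/m² · cos²(57°) = 320.4 W/m².
I₂ = I₁ · cos²(51°) = 320.4 · 0.396 = 126.9 W/m².

I ≈ 127 W/m²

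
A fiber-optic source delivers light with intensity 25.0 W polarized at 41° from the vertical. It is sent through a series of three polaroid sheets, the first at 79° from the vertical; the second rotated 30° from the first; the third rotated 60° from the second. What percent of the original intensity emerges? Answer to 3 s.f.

≈ 11.6%

I₁ = 25.0 W · cos²(38°) = 15.52 W.
I₂ = I₁ · cos²(30°) = 15.52 · 0.75 = 11.64 W.
I₃ = I₂ · cos²(60°) = 11.64 · 0.25 = 2.911 W.
That is 11.64% of the incident intensity.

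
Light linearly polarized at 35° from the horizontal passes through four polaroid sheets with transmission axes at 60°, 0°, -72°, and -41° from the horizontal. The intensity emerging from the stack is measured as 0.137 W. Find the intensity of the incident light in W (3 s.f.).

I₀ ≈ 9.51 W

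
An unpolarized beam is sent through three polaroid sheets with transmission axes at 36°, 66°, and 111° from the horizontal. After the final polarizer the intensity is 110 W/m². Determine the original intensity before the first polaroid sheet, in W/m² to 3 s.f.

I₀ ≈ 587 W/m²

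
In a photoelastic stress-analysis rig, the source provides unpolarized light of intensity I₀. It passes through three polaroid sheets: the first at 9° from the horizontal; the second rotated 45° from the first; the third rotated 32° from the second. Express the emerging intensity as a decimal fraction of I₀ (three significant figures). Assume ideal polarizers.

≈ 0.180 I₀

Unpolarized light through the first polarizer → I₁ = ½ I₀, now polarized at 9°.
I₂ = I₁ cos²(45°) = 0.5 · 0.5 I₀ = 0.25 I₀.
I₃ = I₂ cos²(32°) = 0.25 · 0.7192 I₀ = 0.1798 I₀.
Transmitted fraction = 0.1798.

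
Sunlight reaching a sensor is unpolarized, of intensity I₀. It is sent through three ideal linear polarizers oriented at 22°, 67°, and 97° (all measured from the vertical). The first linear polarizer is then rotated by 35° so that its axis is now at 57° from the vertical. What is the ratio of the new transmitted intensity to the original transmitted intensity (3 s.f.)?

I_new/I_old ≈ 1.94

Before rotation:
Unpolarized light through the first polarizer → I₁ = ½ I₀, now polarized at 22°.
I₂ = I₁ cos²(67° − 22°) = 0.5 I₀ · cos²(45°) = 0.25 I₀.
I₃ = I₂ cos²(97° − 67°) = 0.25 I₀ · cos²(30°) = 0.1875 I₀.
After rotation:
Unpolarized light through the first polarizer → I₁ = ½ I₀, now polarized at 57°.
I₂ = I₁ cos²(67° − 57°) = 0.5 I₀ · cos²(10°) = 0.4849 I₀.
I₃ = I₂ cos²(97° − 67°) = 0.4849 I₀ · cos²(30°) = 0.3637 I₀.
Ratio = 0.3637 / 0.1875 = 1.94.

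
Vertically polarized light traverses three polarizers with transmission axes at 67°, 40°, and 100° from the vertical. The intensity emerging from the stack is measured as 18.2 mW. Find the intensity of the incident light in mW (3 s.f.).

I₀ ≈ 601 mW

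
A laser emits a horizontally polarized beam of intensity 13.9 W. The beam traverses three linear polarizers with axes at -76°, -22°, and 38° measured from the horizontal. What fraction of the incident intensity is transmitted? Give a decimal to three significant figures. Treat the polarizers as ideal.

By Malus's law, I₁ = 13.9 W · cos²(76°) = 0.8135 W.
I₂ = I₁ · cos²(54°) = 0.8135 · 0.3455 = 0.2811 W.
I₃ = I₂ · cos²(60°) = 0.2811 · 0.25 = 0.07027 W.
Transmitted fraction = 0.005055.

I/I₀ ≈ 0.00506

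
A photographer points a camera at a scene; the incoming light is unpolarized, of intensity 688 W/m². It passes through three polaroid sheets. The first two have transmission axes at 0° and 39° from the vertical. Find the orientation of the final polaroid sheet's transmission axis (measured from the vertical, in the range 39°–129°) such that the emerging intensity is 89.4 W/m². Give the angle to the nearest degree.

θ ≈ 88°

Unpolarized light through the first polarizer → I₁ = ½ I₀, now polarized at 0°.
I₂ = I₁ cos²(39° − 0°) = 0.5 I₀ · cos²(39°) = 0.302 I₀.
Target fraction: 89.4 / 688 W/m² = 0.1299 of I₀.
Need I₃/I₀ = 0.1299, so cos²(θ − 39°) = 0.1299 / 0.302 = 0.4303.
θ − 39° = arccos(√0.4303) = 49.0°, giving θ ≈ 39 + 49.0 = 88.0°.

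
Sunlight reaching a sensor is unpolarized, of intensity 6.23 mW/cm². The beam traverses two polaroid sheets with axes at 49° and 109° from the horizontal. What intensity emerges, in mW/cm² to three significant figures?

Unpolarized light through the first polarizer → I₁ = 6.23 mW/cm²/2 = 3.115 mW/cm², polarized at 49°.
I₂ = I₁ · cos²(60°) = 3.115 · 0.25 = 0.7788 mW/cm².

I ≈ 0.779 mW/cm²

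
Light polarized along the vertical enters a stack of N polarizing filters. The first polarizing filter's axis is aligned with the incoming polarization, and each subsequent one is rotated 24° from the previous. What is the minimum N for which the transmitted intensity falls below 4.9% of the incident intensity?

N = 18

First polarizer is aligned with the polarization: full transmission.
Each further stage multiplies by cos²(24°) = 0.8346.
After N polarizers: T = 0.8346^(N−1). Require T < 0.049 ⇒ N−1 > ln(0.049)/ln(0.8346) = 16.68, so N−1 ≥ 17 and N = 18.
Check: N=18 gives T = 0.04622 < 0.049; N=17 gives T = 0.05538.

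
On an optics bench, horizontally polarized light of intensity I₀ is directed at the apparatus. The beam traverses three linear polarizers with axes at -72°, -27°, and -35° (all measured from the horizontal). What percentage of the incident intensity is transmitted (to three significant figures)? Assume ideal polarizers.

≈ 4.68%

By Malus's law, I₁ = I₀ cos²(-72° − 0°) = I₀ cos²(72°) = 0.09549 I₀.
I₂ = I₁ cos²(-27° + 72°) = 0.09549 I₀ · cos²(45°) = 0.04775 I₀.
I₃ = I₂ cos²(-35° + 27°) = 0.04775 I₀ · cos²(8°) = 0.04682 I₀.
That is 4.682% of the incident intensity.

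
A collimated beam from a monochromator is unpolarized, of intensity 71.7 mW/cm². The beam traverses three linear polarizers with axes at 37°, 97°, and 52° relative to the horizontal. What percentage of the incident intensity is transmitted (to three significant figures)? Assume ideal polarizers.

Unpolarized light through the first polarizer → I₁ = 71.7 mW/cm²/2 = 35.85 mW/cm², polarized at 37°.
I₂ = I₁ · cos²(60°) = 35.85 · 0.25 = 8.963 mW/cm².
I₃ = I₂ · cos²(45°) = 8.963 · 0.5 = 4.481 mW/cm².
That is 6.25% of the incident intensity.

≈ 6.25%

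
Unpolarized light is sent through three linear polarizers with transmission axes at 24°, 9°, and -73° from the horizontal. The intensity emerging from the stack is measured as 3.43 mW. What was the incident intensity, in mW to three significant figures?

Unpolarized light through the first polarizer → I₁ = ½ I₀, now polarized at 24°.
I₂ = I₁ cos²(9° − 24°) = 0.5 I₀ · cos²(15°) = 0.4665 I₀.
I₃ = I₂ cos²(-73° − 9°) = 0.4665 I₀ · cos²(82°) = 0.009036 I₀.
So 3.43 mW = 0.009036 I₀, giving I₀ = 3.43/0.009036 = 379.6 mW.

I₀ ≈ 380 mW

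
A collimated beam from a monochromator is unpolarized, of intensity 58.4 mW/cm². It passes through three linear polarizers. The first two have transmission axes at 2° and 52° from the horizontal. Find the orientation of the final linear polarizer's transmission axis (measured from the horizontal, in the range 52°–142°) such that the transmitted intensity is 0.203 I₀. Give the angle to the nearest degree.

θ ≈ 60°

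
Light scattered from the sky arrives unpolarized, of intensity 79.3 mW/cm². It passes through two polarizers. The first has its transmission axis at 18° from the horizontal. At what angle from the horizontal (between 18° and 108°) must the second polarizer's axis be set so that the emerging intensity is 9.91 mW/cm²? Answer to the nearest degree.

θ ≈ 78°

Unpolarized light through the first polarizer → I₁ = ½ I₀, now polarized at 18°.
Target fraction: 9.91 / 79.3 mW/cm² = 0.125 of I₀.
Need I₂/I₀ = 0.125, so cos²(θ − 18°) = 0.125 / 0.5 = 0.2499.
θ − 18° = arccos(√0.2499) = 60.0°, giving θ ≈ 18 + 60.0 = 78.0°.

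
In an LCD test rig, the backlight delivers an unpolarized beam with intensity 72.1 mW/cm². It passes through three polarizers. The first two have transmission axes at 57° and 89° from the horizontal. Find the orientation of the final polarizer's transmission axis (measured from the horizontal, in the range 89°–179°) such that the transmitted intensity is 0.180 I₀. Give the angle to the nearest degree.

Unpolarized light through the first polarizer → I₁ = ½ I₀, now polarized at 57°.
I₂ = I₁ cos²(89° − 57°) = 0.5 I₀ · cos²(32°) = 0.3596 I₀.
Need I₃/I₀ = 0.18, so cos²(θ − 89°) = 0.18 / 0.3596 = 0.5006.
θ − 89° = arccos(√0.5006) = 45.0°, giving θ ≈ 89 + 45.0 = 134.0°.

θ ≈ 134°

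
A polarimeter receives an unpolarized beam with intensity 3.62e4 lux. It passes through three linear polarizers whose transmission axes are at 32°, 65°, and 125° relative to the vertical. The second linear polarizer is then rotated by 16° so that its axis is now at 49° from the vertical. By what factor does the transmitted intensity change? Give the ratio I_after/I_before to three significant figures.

I_new/I_old ≈ 0.304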